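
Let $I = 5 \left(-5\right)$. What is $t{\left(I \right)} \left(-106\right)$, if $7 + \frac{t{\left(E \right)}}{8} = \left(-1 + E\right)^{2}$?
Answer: $-567312$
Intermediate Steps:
$I = -25$
$t{\left(E \right)} = -56 + 8 \left(-1 + E\right)^{2}$
$t{\left(I \right)} \left(-106\right) = \left(-56 + 8 \left(-1 - 25\right)^{2}\right) \left(-106\right) = \left(-56 + 8 \left(-26\right)^{2}\right) \left(-106\right) = \left(-56 + 8 \cdot 676\right) \left(-106\right) = \left(-56 + 5408\right) \left(-106\right) = 5352 \left(-106\right) = -567312$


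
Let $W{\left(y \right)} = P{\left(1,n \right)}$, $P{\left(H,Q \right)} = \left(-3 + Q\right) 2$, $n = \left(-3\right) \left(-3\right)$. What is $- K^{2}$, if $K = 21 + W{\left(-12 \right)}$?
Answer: $-1089$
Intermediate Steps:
$n = 9$
$P{\left(H,Q \right)} = -6 + 2 Q$
$W{\left(y \right)} = 12$ ($W{\left(y \right)} = -6 + 2 \cdot 9 = -6 + 18 = 12$)
$K = 33$ ($K = 21 + 12 = 33$)
$- K^{2} = - 33^{2} = \left(-1\right) 1089 = -1089$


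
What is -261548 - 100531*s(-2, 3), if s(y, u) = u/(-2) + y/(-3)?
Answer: -1066633/6 ≈ -1.7777e+5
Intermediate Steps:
s(y, u) = -u/2 - y/3 (s(y, u) = u*(-1/2) + y*(-1/3) = -u/2 - y/3)
-261548 - 100531*s(-2, 3) = -261548 - 100531*(-1/2*3 - 1/3*(-2)) = -261548 - 100531*(-3/2 + 2/3) = -261548 - 100531*(-5)/6 = -261548 - 1*(-502655/6) = -261548 + 502655/6 = -1066633/6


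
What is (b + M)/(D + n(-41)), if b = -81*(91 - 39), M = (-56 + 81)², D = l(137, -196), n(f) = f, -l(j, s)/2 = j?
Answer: 3587/315 ≈ 11.387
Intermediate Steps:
l(j, s) = -2*j
D = -274 (D = -2*137 = -274)
M = 625 (M = 25² = 625)
b = -4212 (b = -81*52 = -4212)
(b + M)/(D + n(-41)) = (-4212 + 625)/(-274 - 41) = -3587/(-315) = -3587*(-1/315) = 3587/315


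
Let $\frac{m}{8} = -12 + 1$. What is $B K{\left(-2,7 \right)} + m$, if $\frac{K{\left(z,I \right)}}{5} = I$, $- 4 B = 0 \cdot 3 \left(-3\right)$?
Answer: $-88$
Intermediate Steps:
$B = 0$ ($B = - \frac{0 \cdot 3 \left(-3\right)}{4} = - \frac{0 \left(-3\right)}{4} = \left(- \frac{1}{4}\right) 0 = 0$)
$K{\left(z,I \right)} = 5 I$
$m = -88$ ($m = 8 \left(-12 + 1\right) = 8 \left(-11\right) = -88$)
$B K{\left(-2,7 \right)} + m = 0 \cdot 5 \cdot 7 - 88 = 0 \cdot 35 - 88 = 0 - 88 = -88$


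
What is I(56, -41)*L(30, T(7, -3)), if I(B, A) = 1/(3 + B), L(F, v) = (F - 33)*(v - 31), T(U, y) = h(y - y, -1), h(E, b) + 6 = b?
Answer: 114/59 ≈ 1.9322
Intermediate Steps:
h(E, b) = -6 + b
T(U, y) = -7 (T(U, y) = -6 - 1 = -7)
L(F, v) = (-33 + F)*(-31 + v)
I(56, -41)*L(30, T(7, -3)) = (1023 - 33*(-7) - 31*30 + 30*(-7))/(3 + 56) = (1023 + 231 - 930 - 210)/59 = (1/59)*114 = 114/59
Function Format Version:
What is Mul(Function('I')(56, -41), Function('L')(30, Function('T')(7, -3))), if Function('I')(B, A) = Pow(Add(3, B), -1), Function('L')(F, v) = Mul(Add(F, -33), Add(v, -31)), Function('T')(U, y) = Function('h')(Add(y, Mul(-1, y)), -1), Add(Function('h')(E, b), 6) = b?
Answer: Rational(114, 59) ≈ 1.9322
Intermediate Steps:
Function('h')(E, b) = Add(-6, b)
Function('T')(U, y) = -7 (Function('T')(U, y) = Add(-6, -1) = -7)
Function('L')(F, v) = Mul(Add(-33, F), Add(-31, v))
Mul(Function('I')(56, -41), Function('L')(30, Function('T')(7, -3))) = Mul(Pow(Add(3, 56), -1), Add(1023, Mul(-33, -7), Mul(-31, 30), Mul(30, -7))) = Mul(Pow(59, -1), Add(1023, 231, -930, -210)) = Mul(Rational(1, 59), 114) = Rational(114, 59)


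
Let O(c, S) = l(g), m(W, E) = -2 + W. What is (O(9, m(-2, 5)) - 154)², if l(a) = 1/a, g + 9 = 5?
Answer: 380689/16 ≈ 23793.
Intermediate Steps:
g = -4 (g = -9 + 5 = -4)
O(c, S) = -¼ (O(c, S) = 1/(-4) = -¼)
(O(9, m(-2, 5)) - 154)² = (-¼ - 154)² = (-617/4)² = 380689/16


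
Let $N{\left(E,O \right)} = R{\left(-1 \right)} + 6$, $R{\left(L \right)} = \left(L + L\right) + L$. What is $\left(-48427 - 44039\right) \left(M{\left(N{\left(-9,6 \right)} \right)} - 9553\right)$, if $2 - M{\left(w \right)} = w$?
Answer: $883420164$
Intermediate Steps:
$R{\left(L \right)} = 3 L$ ($R{\left(L \right)} = 2 L + L = 3 L$)
$N{\left(E,O \right)} = 3$ ($N{\left(E,O \right)} = 3 \left(-1\right) + 6 = -3 + 6 = 3$)
$M{\left(w \right)} = 2 - w$
$\left(-48427 - 44039\right) \left(M{\left(N{\left(-9,6 \right)} \right)} - 9553\right) = \left(-48427 - 44039\right) \left(\left(2 - 3\right) - 9553\right) = - 92466 \left(\left(2 - 3\right) - 9553\right) = - 92466 \left(-1 - 9553\right) = \left(-92466\right) \left(-9554\right) = 883420164$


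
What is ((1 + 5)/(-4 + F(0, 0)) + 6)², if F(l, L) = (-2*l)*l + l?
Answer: 81/4 ≈ 20.250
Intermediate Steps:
F(l, L) = l - 2*l² (F(l, L) = -2*l² + l = l - 2*l²)
((1 + 5)/(-4 + F(0, 0)) + 6)² = ((1 + 5)/(-4 + 0*(1 - 2*0)) + 6)² = (6/(-4 + 0*(1 + 0)) + 6)² = (6/(-4 + 0*1) + 6)² = (6/(-4 + 0) + 6)² = (6/(-4) + 6)² = (6*(-¼) + 6)² = (-3/2 + 6)² = (9/2)² = 81/4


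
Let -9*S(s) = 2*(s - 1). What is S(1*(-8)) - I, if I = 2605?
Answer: -2603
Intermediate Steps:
S(s) = 2/9 - 2*s/9 (S(s) = -2*(s - 1)/9 = -2*(-1 + s)/9 = -(-2 + 2*s)/9 = 2/9 - 2*s/9)
S(1*(-8)) - I = (2/9 - 2*(-8)/9) - 1*2605 = (2/9 - 2/9*(-8)) - 2605 = (2/9 + 16/9) - 2605 = 2 - 2605 = -2603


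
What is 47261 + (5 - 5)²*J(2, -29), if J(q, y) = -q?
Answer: 47261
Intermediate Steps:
47261 + (5 - 5)²*J(2, -29) = 47261 + (5 - 5)²*(-1*2) = 47261 + 0²*(-2) = 47261 + 0*(-2) = 47261 + 0 = 47261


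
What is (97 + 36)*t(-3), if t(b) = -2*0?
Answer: 0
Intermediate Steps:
t(b) = 0
(97 + 36)*t(-3) = (97 + 36)*0 = 133*0 = 0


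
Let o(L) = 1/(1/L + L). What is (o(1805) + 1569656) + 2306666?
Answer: 12629157862177/3258026 ≈ 3.8763e+6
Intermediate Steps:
o(L) = 1/(L + 1/L)
(o(1805) + 1569656) + 2306666 = (1805/(1 + 1805²) + 1569656) + 2306666 = (1805/(1 + 3258025) + 1569656) + 2306666 = (1805/3258026 + 1569656) + 2306666 = 5113980060861/3258026 + 2306666 = 12629157862177/3258026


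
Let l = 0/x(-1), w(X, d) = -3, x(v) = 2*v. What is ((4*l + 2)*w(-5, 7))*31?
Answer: -186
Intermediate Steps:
l = 0 (l = 0/((2*(-1))) = 0/(-2) = 0*(-½) = 0)
((4*l + 2)*w(-5, 7))*31 = ((4*0 + 2)*(-3))*31 = ((0 + 2)*(-3))*31 = (2*(-3))*31 = -6*31 = -186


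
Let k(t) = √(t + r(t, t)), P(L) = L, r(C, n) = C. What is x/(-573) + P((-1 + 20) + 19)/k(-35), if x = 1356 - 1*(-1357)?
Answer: -2713/573 - 19*I*√70/35 ≈ -4.7347 - 4.5419*I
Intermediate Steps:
k(t) = √2*√t (k(t) = √(t + t) = √(2*t) = √2*√t)
x = 2713 (x = 1356 + 1357 = 2713)
x/(-573) + P((-1 + 20) + 19)/k(-35) = 2713/(-573) + ((-1 + 20) + 19)/((√2*√(-35))) = 2713*(-1/573) + (19 + 19)/((√2*(I*√35))) = -2713/573 + 38/((I*√70)) = -2713/573 + 38*(-I*√70/70) = -2713/573 - 19*I*√70/35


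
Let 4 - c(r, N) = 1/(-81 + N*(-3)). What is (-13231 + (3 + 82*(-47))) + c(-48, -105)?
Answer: -3996253/234 ≈ -17078.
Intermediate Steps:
c(r, N) = 4 - 1/(-81 - 3*N) (c(r, N) = 4 - 1/(-81 + N*(-3)) = 4 - 1/(-81 - 3*N))
(-13231 + (3 + 82*(-47))) + c(-48, -105) = (-13231 + (3 + 82*(-47))) + (325 + 12*(-105))/(3*(27 - 105)) = (-13231 + (3 - 3854)) + (⅓)*(325 - 1260)/(-78) = (-13231 - 3851) + (⅓)*(-1/78)*(-935) = -17082 + 935/234 = -3996253/234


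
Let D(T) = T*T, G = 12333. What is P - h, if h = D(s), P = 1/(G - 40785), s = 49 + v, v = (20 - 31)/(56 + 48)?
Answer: -183922444129/76934208 ≈ -2390.6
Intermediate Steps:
v = -11/104 ≈ -0.10577
s = 5085/104 (s = 49 - 11/104 = 5085/104 ≈ 48.894)
D(T) = T**2
P = -1/28452 (P = 1/(12333 - 40785) = 1/(-28452) = -1/28452 ≈ -3.5147e-5)
h = 25857225/10816 (h = (5085/104)**2 = 25857225/10816 ≈ 2390.6)
P - h = -1/28452 - 1*25857225/10816 = -1/28452 - 25857225/10816 = -183922444129/76934208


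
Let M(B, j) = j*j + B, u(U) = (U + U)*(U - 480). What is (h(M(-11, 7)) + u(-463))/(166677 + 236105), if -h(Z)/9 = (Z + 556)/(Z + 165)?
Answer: 88628954/40882373 ≈ 2.1679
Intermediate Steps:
u(U) = 2*U*(-480 + U) (u(U) = (2*U)*(-480 + U) = 2*U*(-480 + U))
M(B, j) = B + j² (M(B, j) = j² + B = B + j²)
h(Z) = -9*(556 + Z)/(165 + Z) (h(Z) = -9*(Z + 556)/(Z + 165) = -9*(556 + Z)/(165 + Z))
(h(M(-11, 7)) + u(-463))/(166677 + 236105) = (9*(-556 - (-11 + 7²))/(165 + (-11 + 7²)) + 2*(-463)*(-480 - 463))/(166677 + 236105) = (9*(-556 - (-11 + 49))/(165 + (-11 + 49)) + 2*(-463)*(-943))/402782 = (9*(-556 - 1*38)/(165 + 38) + 873218)*(1/402782) = (9*(-556 - 38)/203 + 873218)*(1/402782) = (9*(1/203)*(-594) + 873218)*(1/402782) = (-5346/203 + 873218)*(1/402782) = (177257908/203)*(1/402782) = 88628954/40882373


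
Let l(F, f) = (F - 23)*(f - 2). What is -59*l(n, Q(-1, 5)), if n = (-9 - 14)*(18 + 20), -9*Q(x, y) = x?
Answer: -299897/3 ≈ -99966.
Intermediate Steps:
Q(x, y) = -x/9
n = -874 (n = -23*38 = -874)
l(F, f) = (-23 + F)*(-2 + f)
-59*l(n, Q(-1, 5)) = -59*(46 - (-23)*(-1)/9 - 2*(-874) - (-874)*(-1)/9) = -59*(46 - 23*1/9 + 1748 - 874*1/9) = -59*(46 - 23/9 + 1748 - 874/9) = -59*5083/3 = -299897/3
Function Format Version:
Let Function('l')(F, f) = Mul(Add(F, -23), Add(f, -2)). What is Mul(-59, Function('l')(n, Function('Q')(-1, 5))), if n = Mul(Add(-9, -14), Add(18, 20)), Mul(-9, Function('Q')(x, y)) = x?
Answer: Rational(-299897, 3) ≈ -99966.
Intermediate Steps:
Function('Q')(x, y) = Mul(Rational(-1, 9), x)
n = -874 (n = Mul(-23, 38) = -874)
Function('l')(F, f) = Mul(Add(-23, F), Add(-2, f))
Mul(-59, Function('l')(n, Function('Q')(-1, 5))) = Mul(-59, Add(46, Mul(-23, Mul(Rational(-1, 9), -1)), Mul(-2, -874), Mul(-874, Mul(Rational(-1, 9), -1)))) = Mul(-59, Add(46, Mul(-23, Rational(1, 9)), 1748, Mul(-874, Rational(1, 9)))) = Mul(-59, Add(46, Rational(-23, 9), 1748, Rational(-874, 9))) = Mul(-59, Rational(5083, 3)) = Rational(-299897, 3)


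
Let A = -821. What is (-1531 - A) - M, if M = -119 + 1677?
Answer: -2268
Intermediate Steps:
M = 1558
(-1531 - A) - M = (-1531 - 1*(-821)) - 1*1558 = (-1531 + 821) - 1558 = -710 - 1558 = -2268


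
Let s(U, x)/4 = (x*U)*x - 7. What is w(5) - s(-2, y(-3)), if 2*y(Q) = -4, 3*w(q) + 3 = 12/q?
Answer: 299/5 ≈ 59.800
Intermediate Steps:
w(q) = -1 + 4/q (w(q) = -1 + (12/q)/3 = -1 + 4/q)
y(Q) = -2 (y(Q) = (½)*(-4) = -2)
s(U, x) = -28 + 4*U*x² (s(U, x) = 4*((x*U)*x - 7) = 4*((U*x)*x - 7) = 4*(U*x² - 7) = 4*(-7 + U*x²) = -28 + 4*U*x²)
w(5) - s(-2, y(-3)) = (4 - 1*5)/5 - (-28 + 4*(-2)*(-2)²) = (4 - 5)/5 - (-28 + 4*(-2)*4) = (⅕)*(-1) - (-28 - 32) = -⅕ - 1*(-60) = -⅕ + 60 = 299/5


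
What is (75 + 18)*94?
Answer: 8742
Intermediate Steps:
(75 + 18)*94 = 93*94 = 8742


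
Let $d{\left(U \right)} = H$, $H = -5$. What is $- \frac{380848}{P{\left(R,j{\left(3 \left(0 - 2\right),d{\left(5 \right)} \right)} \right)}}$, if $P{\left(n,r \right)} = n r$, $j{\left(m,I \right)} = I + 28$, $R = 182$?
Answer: $- \frac{14648}{161} \approx -90.981$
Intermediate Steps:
$d{\left(U \right)} = -5$
$j{\left(m,I \right)} = 28 + I$
$- \frac{380848}{P{\left(R,j{\left(3 \left(0 - 2\right),d{\left(5 \right)} \right)} \right)}} = - \frac{380848}{182 \left(28 - 5\right)} = - \frac{380848}{182 \cdot 23} = - \frac{380848}{4186} = \left(-380848\right) \frac{1}{4186} = - \frac{14648}{161}$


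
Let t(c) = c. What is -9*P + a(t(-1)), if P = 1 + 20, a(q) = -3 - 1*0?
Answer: -192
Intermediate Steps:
a(q) = -3 (a(q) = -3 + 0 = -3)
P = 21
-9*P + a(t(-1)) = -9*21 - 3 = -189 - 3 = -192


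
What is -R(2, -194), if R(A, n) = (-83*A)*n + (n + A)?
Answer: -32012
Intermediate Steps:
R(A, n) = A + n - 83*A*n (R(A, n) = -83*A*n + (A + n) = A + n - 83*A*n)
-R(2, -194) = -(2 - 194 - 83*2*(-194)) = -(2 - 194 + 32204) = -1*32012 = -32012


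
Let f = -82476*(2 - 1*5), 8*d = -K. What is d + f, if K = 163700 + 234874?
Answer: 790425/4 ≈ 1.9761e+5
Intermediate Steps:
K = 398574
d = -199287/4 (d = (-1*398574)/8 = (⅛)*(-398574) = -199287/4 ≈ -49822.)
f = 247428 (f = -82476*(2 - 5) = -82476*(-3) = 247428)
d + f = -199287/4 + 247428 = 790425/4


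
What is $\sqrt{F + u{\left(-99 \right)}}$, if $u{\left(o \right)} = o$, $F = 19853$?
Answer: $\sqrt{19754} \approx 140.55$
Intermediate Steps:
$\sqrt{F + u{\left(-99 \right)}} = \sqrt{19853 - 99} = \sqrt{19754}$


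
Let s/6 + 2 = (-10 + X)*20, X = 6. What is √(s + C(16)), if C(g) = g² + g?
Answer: 2*I*√55 ≈ 14.832*I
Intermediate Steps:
C(g) = g + g²
s = -492 (s = -12 + 6*((-10 + 6)*20) = -12 + 6*(-4*20) = -12 + 6*(-80) = -12 - 480 = -492)
√(s + C(16)) = √(-492 + 16*(1 + 16)) = √(-492 + 16*17) = √(-492 + 272) = √(-220) = 2*I*√55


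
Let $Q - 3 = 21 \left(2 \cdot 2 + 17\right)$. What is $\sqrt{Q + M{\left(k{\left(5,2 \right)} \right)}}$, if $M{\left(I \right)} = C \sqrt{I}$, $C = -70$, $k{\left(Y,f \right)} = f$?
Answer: $\sqrt{444 - 70 \sqrt{2}} \approx 18.574$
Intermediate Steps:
$Q = 444$ ($Q = 3 + 21 \left(2 \cdot 2 + 17\right) = 3 + 21 \left(4 + 17\right) = 3 + 21 \cdot 21 = 3 + 441 = 444$)
$M{\left(I \right)} = - 70 \sqrt{I}$
$\sqrt{Q + M{\left(k{\left(5,2 \right)} \right)}} = \sqrt{444 - 70 \sqrt{2}}$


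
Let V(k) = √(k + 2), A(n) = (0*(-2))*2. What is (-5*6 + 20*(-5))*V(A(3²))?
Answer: -130*√2 ≈ -183.85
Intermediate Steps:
A(n) = 0 (A(n) = 0*2 = 0)
V(k) = √(2 + k)
(-5*6 + 20*(-5))*V(A(3²)) = (-5*6 + 20*(-5))*√(2 + 0) = (-30 - 100)*√2 = -130*√2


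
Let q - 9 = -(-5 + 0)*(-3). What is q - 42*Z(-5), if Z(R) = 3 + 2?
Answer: -216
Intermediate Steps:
q = -6 (q = 9 - (-5 + 0)*(-3) = 9 - 1*(-5)*(-3) = 9 + 5*(-3) = 9 - 15 = -6)
Z(R) = 5
q - 42*Z(-5) = -6 - 42*5 = -6 - 210 = -216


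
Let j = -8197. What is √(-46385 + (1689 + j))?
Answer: 9*I*√653 ≈ 229.98*I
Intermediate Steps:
√(-46385 + (1689 + j)) = √(-46385 + (1689 - 8197)) = √(-46385 - 6508) = √(-52893) = 9*I*√653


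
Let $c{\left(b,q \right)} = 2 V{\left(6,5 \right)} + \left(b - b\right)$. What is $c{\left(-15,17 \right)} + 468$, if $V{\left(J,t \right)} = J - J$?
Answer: $468$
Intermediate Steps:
$V{\left(J,t \right)} = 0$
$c{\left(b,q \right)} = 0$ ($c{\left(b,q \right)} = 2 \cdot 0 + \left(b - b\right) = 0 + 0 = 0$)
$c{\left(-15,17 \right)} + 468 = 0 + 468 = 468$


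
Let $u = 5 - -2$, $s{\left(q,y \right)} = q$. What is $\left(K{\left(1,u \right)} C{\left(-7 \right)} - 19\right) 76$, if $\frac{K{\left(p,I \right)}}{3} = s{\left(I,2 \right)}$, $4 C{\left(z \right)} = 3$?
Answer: $-247$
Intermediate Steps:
$C{\left(z \right)} = \frac{3}{4}$ ($C{\left(z \right)} = \frac{1}{4} \cdot 3 = \frac{3}{4}$)
$u = 7$ ($u = 5 + 2 = 7$)
$K{\left(p,I \right)} = 3 I$
$\left(K{\left(1,u \right)} C{\left(-7 \right)} - 19\right) 76 = \left(3 \cdot 7 \cdot \frac{3}{4} - 19\right) 76 = \left(21 \cdot \frac{3}{4} - 19\right) 76 = \left(\frac{63}{4} - 19\right) 76 = \left(- \frac{13}{4}\right) 76 = -247$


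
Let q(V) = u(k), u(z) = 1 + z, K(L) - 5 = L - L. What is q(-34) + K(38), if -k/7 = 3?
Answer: -15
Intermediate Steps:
K(L) = 5 (K(L) = 5 + (L - L) = 5 + 0 = 5)
k = -21 (k = -7*3 = -21)
q(V) = -20 (q(V) = 1 - 21 = -20)
q(-34) + K(38) = -20 + 5 = -15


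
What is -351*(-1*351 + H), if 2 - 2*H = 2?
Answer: 123201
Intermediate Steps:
H = 0 (H = 1 - ½*2 = 1 - 1 = 0)
-351*(-1*351 + H) = -351*(-1*351 + 0) = -351*(-351 + 0) = -351*(-351) = 123201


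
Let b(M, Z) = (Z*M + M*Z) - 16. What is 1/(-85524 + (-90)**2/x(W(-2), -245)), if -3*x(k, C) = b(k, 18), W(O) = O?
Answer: -22/1875453 ≈ -1.1731e-5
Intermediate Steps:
b(M, Z) = -16 + 2*M*Z (b(M, Z) = (M*Z + M*Z) - 16 = 2*M*Z - 16 = -16 + 2*M*Z)
x(k, C) = 16/3 - 12*k (x(k, C) = -(-16 + 2*k*18)/3 = -(-16 + 36*k)/3 = 16/3 - 12*k)
1/(-85524 + (-90)**2/x(W(-2), -245)) = 1/(-85524 + (-90)**2/(16/3 - 12*(-2))) = 1/(-85524 + 8100/(16/3 + 24)) = 1/(-85524 + 8100/(88/3)) = 1/(-85524 + 8100*(3/88)) = 1/(-85524 + 6075/22) = 1/(-1875453/22) = -22/1875453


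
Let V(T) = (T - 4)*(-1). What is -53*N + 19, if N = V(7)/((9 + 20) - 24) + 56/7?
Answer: -1866/5 ≈ -373.20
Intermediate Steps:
V(T) = 4 - T (V(T) = (-4 + T)*(-1) = 4 - T)
N = 37/5 (N = (4 - 1*7)/((9 + 20) - 24) + 56/7 = (4 - 7)/(29 - 24) + 56*(⅐) = -3/5 + 8 = -3*⅕ + 8 = -⅗ + 8 = 37/5 ≈ 7.4000)
-53*N + 19 = -53*37/5 + 19 = -1961/5 + 19 = -1866/5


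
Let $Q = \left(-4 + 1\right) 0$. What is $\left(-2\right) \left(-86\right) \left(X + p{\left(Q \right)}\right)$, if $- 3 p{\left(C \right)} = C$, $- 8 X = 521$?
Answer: $- \frac{22403}{2} \approx -11202.0$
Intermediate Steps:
$Q = 0$ ($Q = \left(-3\right) 0 = 0$)
$X = - \frac{521}{8}$ ($X = \left(- \frac{1}{8}\right) 521 = - \frac{521}{8} \approx -65.125$)
$p{\left(C \right)} = - \frac{C}{3}$
$\left(-2\right) \left(-86\right) \left(X + p{\left(Q \right)}\right) = \left(-2\right) \left(-86\right) \left(- \frac{521}{8} - 0\right) = 172 \left(- \frac{521}{8} + 0\right) = 172 \left(- \frac{521}{8}\right) = - \frac{22403}{2}$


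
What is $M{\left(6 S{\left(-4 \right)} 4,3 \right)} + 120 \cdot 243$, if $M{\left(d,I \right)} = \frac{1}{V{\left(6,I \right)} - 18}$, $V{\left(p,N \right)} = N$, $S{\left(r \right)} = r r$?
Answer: $\frac{437399}{15} \approx 29160.0$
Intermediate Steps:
$S{\left(r \right)} = r^{2}$
$M{\left(d,I \right)} = \frac{1}{-18 + I}$ ($M{\left(d,I \right)} = \frac{1}{I - 18} = \frac{1}{-18 + I}$)
$M{\left(6 S{\left(-4 \right)} 4,3 \right)} + 120 \cdot 243 = \frac{1}{-18 + 3} + 120 \cdot 243 = \frac{1}{-15} + 29160 = - \frac{1}{15} + 29160 = \frac{437399}{15}$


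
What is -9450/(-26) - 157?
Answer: 2684/13 ≈ 206.46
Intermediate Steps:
-9450/(-26) - 157 = -9450*(-1)/26 - 157 = -135*(-35/13) - 157 = 4725/13 - 157 = 2684/13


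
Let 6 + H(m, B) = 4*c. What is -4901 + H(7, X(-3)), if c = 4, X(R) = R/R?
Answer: -4891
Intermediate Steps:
X(R) = 1
H(m, B) = 10 (H(m, B) = -6 + 4*4 = -6 + 16 = 10)
-4901 + H(7, X(-3)) = -4901 + 10 = -4891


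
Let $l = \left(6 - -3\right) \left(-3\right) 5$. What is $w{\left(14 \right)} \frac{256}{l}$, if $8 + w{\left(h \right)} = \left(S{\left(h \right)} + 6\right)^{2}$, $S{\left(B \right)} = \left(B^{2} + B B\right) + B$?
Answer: $- \frac{43452416}{135} \approx -3.2187 \cdot 10^{5}$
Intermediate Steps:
$S{\left(B \right)} = B + 2 B^{2}$ ($S{\left(B \right)} = \left(B^{2} + B^{2}\right) + B = 2 B^{2} + B = B + 2 B^{2}$)
$w{\left(h \right)} = -8 + \left(6 + h \left(1 + 2 h\right)\right)^{2}$ ($w{\left(h \right)} = -8 + \left(h \left(1 + 2 h\right) + 6\right)^{2} = -8 + \left(6 + h \left(1 + 2 h\right)\right)^{2}$)
$l = -135$ ($l = \left(6 + 3\right) \left(-3\right) 5 = 9 \left(-3\right) 5 = \left(-27\right) 5 = -135$)
$w{\left(14 \right)} \frac{256}{l} = \left(-8 + \left(6 + 14 \left(1 + 2 \cdot 14\right)\right)^{2}\right) \frac{256}{-135} = \left(-8 + \left(6 + 14 \left(1 + 28\right)\right)^{2}\right) 256 \left(- \frac{1}{135}\right) = \left(-8 + \left(6 + 14 \cdot 29\right)^{2}\right) \left(- \frac{256}{135}\right) = \left(-8 + \left(6 + 406\right)^{2}\right) \left(- \frac{256}{135}\right) = \left(-8 + 412^{2}\right) \left(- \frac{256}{135}\right) = \left(-8 + 169744\right) \left(- \frac{256}{135}\right) = 169736 \left(- \frac{256}{135}\right) = - \frac{43452416}{135}$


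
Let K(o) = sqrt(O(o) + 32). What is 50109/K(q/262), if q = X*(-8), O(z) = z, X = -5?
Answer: 16703*sqrt(1703)/78 ≈ 8837.0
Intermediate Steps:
q = 40 (q = -5*(-8) = 40)
K(o) = sqrt(32 + o) (K(o) = sqrt(o + 32) = sqrt(32 + o))
50109/K(q/262) = 50109/(sqrt(32 + 40/262)) = 50109/(sqrt(32 + 40*(1/262))) = 50109/(sqrt(32 + 20/131)) = 50109/(sqrt(4212/131)) = 50109/((18*sqrt(1703)/131)) = 50109*(sqrt(1703)/234) = 16703*sqrt(1703)/78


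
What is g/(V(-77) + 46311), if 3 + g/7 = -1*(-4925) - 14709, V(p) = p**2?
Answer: -68509/52240 ≈ -1.3114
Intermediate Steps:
g = -68509 (g = -21 + 7*(-1*(-4925) - 14709) = -21 + 7*(4925 - 14709) = -21 + 7*(-9784) = -21 - 68488 = -68509)
g/(V(-77) + 46311) = -68509/((-77)**2 + 46311) = -68509/(5929 + 46311) = -68509/52240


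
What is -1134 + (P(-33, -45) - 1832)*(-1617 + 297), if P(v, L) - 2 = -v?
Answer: 2370906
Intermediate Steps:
P(v, L) = 2 - v
-1134 + (P(-33, -45) - 1832)*(-1617 + 297) = -1134 + ((2 - 1*(-33)) - 1832)*(-1617 + 297) = -1134 + ((2 + 33) - 1832)*(-1320) = -1134 + (35 - 1832)*(-1320) = -1134 - 1797*(-1320) = -1134 + 2372040 = 2370906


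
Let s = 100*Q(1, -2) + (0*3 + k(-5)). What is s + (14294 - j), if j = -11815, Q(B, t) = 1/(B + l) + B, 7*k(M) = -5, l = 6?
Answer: 183558/7 ≈ 26223.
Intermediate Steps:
k(M) = -5/7 (k(M) = (⅐)*(-5) = -5/7)
Q(B, t) = B + 1/(6 + B) (Q(B, t) = 1/(B + 6) + B = 1/(6 + B) + B = B + 1/(6 + B))
s = 795/7 (s = 100*((1 + 1² + 6*1)/(6 + 1)) + (0*3 - 5/7) = 100*((1 + 1 + 6)/7) + (0 - 5/7) = 100*((⅐)*8) - 5/7 = 100*(8/7) - 5/7 = 800/7 - 5/7 = 795/7 ≈ 113.57)
s + (14294 - j) = 795/7 + (14294 - 1*(-11815)) = 795/7 + (14294 + 11815) = 795/7 + 26109 = 183558/7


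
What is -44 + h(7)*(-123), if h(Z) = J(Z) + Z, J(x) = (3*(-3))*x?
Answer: 6844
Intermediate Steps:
J(x) = -9*x
h(Z) = -8*Z (h(Z) = -9*Z + Z = -8*Z)
-44 + h(7)*(-123) = -44 - 8*7*(-123) = -44 - 56*(-123) = -44 + 6888 = 6844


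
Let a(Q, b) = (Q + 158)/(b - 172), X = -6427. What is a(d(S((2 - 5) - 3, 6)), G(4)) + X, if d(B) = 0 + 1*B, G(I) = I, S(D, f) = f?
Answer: -269975/42 ≈ -6428.0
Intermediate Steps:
d(B) = B (d(B) = 0 + B = B)
a(Q, b) = (158 + Q)/(-172 + b)
a(d(S((2 - 5) - 3, 6)), G(4)) + X = (158 + 6)/(-172 + 4) - 6427 = 164/(-168) - 6427 = -1/168*164 - 6427 = -41/42 - 6427 = -269975/42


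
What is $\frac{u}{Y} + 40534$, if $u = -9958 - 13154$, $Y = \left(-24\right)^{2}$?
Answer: $\frac{323951}{8} \approx 40494.0$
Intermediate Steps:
$Y = 576$
$u = -23112$
$\frac{u}{Y} + 40534 = - \frac{23112}{576} + 40534 = \left(-23112\right) \frac{1}{576} + 40534 = - \frac{321}{8} + 40534 = \frac{323951}{8}$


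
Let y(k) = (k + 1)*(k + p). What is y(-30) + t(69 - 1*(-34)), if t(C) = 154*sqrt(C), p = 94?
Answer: -1856 + 154*sqrt(103) ≈ -293.07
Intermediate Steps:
y(k) = (1 + k)*(94 + k) (y(k) = (k + 1)*(k + 94) = (1 + k)*(94 + k))
y(-30) + t(69 - 1*(-34)) = (94 + (-30)**2 + 95*(-30)) + 154*sqrt(69 - 1*(-34)) = (94 + 900 - 2850) + 154*sqrt(69 + 34) = -1856 + 154*sqrt(103)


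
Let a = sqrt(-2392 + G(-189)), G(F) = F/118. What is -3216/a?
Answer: 3216*I*sqrt(33328510)/282445 ≈ 65.734*I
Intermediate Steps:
G(F) = F/118 (G(F) = F*(1/118) = F/118)
a = I*sqrt(33328510)/118 (a = sqrt(-2392 + (1/118)*(-189)) = sqrt(-2392 - 189/118) = sqrt(-282445/118) = I*sqrt(33328510)/118 ≈ 48.924*I)
-3216/a = -3216*(-I*sqrt(33328510)/282445) = -(-3216)*I*sqrt(33328510)/282445 = 3216*I*sqrt(33328510)/282445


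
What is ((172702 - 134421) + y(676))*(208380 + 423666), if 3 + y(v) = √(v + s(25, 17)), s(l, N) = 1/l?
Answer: 24193456788 + 632046*√16901/5 ≈ 2.4210e+10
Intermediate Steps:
y(v) = -3 + √(1/25 + v) (y(v) = -3 + √(v + 1/25) = -3 + √(1/25 + v))
((172702 - 134421) + y(676))*(208380 + 423666) = ((172702 - 134421) + (-3 + √(1 + 25*676)/5))*(208380 + 423666) = (38281 + (-3 + √(1 + 16900)/5))*632046 = (38281 + (-3 + √16901/5))*632046 = (38278 + √16901/5)*632046 = 24193456788 + 632046*√16901/5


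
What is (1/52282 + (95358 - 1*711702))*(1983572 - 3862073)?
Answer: 60532247051346507/52282 ≈ 1.1578e+12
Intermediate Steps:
(1/52282 + (95358 - 1*711702))*(1983572 - 3862073) = (1/52282 + (95358 - 711702))*(-1878501) = (1/52282 - 616344)*(-1878501) = -32223697007/52282*(-1878501) = 60532247051346507/52282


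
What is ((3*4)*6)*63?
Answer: 4536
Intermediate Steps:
((3*4)*6)*63 = (12*6)*63 = 72*63 = 4536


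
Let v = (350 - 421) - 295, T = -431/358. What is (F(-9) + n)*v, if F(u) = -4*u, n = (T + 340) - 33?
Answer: -22392429/179 ≈ -1.2510e+5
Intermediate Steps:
T = -431/358 (T = -431*1/358 = -431/358 ≈ -1.2039)
v = -366 (v = -71 - 295 = -366)
n = 109475/358 (n = (-431/358 + 340) - 33 = 121289/358 - 33 = 109475/358 ≈ 305.80)
(F(-9) + n)*v = (-4*(-9) + 109475/358)*(-366) = (36 + 109475/358)*(-366) = (122363/358)*(-366) = -22392429/179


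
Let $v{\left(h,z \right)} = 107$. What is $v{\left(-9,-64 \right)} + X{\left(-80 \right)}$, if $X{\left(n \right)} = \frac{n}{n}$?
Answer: $108$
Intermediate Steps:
$X{\left(n \right)} = 1$
$v{\left(-9,-64 \right)} + X{\left(-80 \right)} = 107 + 1 = 108$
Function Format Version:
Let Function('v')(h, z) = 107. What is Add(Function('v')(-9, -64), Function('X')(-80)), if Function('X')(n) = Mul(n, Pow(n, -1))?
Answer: 108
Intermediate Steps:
Function('X')(n) = 1
Add(Function('v')(-9, -64), Function('X')(-80)) = Add(107, 1) = 108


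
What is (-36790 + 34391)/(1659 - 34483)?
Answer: 2399/32824 ≈ 0.073087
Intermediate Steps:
(-36790 + 34391)/(1659 - 34483) = -2399/(-32824) = -2399*(-1/32824) = 2399/32824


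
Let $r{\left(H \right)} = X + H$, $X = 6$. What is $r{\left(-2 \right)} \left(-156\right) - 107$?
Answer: $-731$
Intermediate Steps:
$r{\left(H \right)} = 6 + H$
$r{\left(-2 \right)} \left(-156\right) - 107 = \left(6 - 2\right) \left(-156\right) - 107 = 4 \left(-156\right) - 107 = -624 - 107 = -731$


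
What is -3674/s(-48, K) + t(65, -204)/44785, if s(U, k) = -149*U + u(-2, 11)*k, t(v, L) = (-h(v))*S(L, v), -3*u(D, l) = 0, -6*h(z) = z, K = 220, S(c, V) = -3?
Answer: -1267481/2463864 ≈ -0.51443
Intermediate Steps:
h(z) = -z/6
u(D, l) = 0 (u(D, l) = -1/3*0 = 0)
t(v, L) = -v/2 (t(v, L) = -(-1)*v/6*(-3) = (v/6)*(-3) = -v/2)
s(U, k) = -149*U (s(U, k) = -149*U + 0*k = -149*U + 0 = -149*U)
-3674/s(-48, K) + t(65, -204)/44785 = -3674/((-149*(-48))) - 1/2*65/44785 = -3674/7152 - 65/2*1/44785 = -3674*1/7152 - 1/1378 = -1837/3576 - 1/1378 = -1267481/2463864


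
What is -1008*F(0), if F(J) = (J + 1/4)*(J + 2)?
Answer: -504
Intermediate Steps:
F(J) = (2 + J)*(¼ + J) (F(J) = (J + ¼)*(2 + J) = (¼ + J)*(2 + J) = (2 + J)*(¼ + J))
-1008*F(0) = -1008*(½ + 0² + (9/4)*0) = -1008*(½ + 0 + 0) = -1008*½ = -504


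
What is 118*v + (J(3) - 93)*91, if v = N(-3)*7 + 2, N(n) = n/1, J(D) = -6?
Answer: -11251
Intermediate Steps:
N(n) = n (N(n) = n*1 = n)
v = -19 (v = -3*7 + 2 = -21 + 2 = -19)
118*v + (J(3) - 93)*91 = 118*(-19) + (-6 - 93)*91 = -2242 - 99*91 = -2242 - 9009 = -11251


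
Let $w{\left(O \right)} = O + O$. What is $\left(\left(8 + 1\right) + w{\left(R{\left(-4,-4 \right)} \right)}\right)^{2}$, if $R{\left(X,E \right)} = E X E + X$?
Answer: $16129$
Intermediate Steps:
$R{\left(X,E \right)} = X + X E^{2}$ ($R{\left(X,E \right)} = X E^{2} + X = X + X E^{2}$)
$w{\left(O \right)} = 2 O$
$\left(\left(8 + 1\right) + w{\left(R{\left(-4,-4 \right)} \right)}\right)^{2} = \left(\left(8 + 1\right) + 2 \left(- 4 \left(1 + \left(-4\right)^{2}\right)\right)\right)^{2} = \left(9 + 2 \left(- 4 \left(1 + 16\right)\right)\right)^{2} = \left(9 + 2 \left(\left(-4\right) 17\right)\right)^{2} = \left(9 + 2 \left(-68\right)\right)^{2} = \left(9 - 136\right)^{2} = \left(-127\right)^{2} = 16129$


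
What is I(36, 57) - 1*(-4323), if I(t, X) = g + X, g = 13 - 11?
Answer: 4382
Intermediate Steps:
g = 2
I(t, X) = 2 + X
I(36, 57) - 1*(-4323) = (2 + 57) - 1*(-4323) = 59 + 4323 = 4382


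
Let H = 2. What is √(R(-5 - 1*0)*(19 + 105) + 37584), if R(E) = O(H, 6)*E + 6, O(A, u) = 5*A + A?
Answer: 6*√858 ≈ 175.75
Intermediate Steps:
O(A, u) = 6*A
R(E) = 6 + 12*E (R(E) = (6*2)*E + 6 = 12*E + 6 = 6 + 12*E)
√(R(-5 - 1*0)*(19 + 105) + 37584) = √((6 + 12*(-5 - 1*0))*(19 + 105) + 37584) = √((6 + 12*(-5 + 0))*124 + 37584) = √((6 + 12*(-5))*124 + 37584) = √((6 - 60)*124 + 37584) = √(-54*124 + 37584) = √(-6696 + 37584) = √30888 = 6*√858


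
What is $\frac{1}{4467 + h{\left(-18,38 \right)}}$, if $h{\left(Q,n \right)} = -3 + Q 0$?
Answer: $\frac{1}{4464} \approx 0.00022401$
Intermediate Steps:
$h{\left(Q,n \right)} = -3$ ($h{\left(Q,n \right)} = -3 + 0 = -3$)
$\frac{1}{4467 + h{\left(-18,38 \right)}} = \frac{1}{4467 - 3} = \frac{1}{4464}$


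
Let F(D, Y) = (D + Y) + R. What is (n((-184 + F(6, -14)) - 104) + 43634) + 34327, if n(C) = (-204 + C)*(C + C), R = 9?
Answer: 359795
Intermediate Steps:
F(D, Y) = 9 + D + Y (F(D, Y) = (D + Y) + 9 = 9 + D + Y)
n(C) = 2*C*(-204 + C) (n(C) = (-204 + C)*(2*C) = 2*C*(-204 + C))
(n((-184 + F(6, -14)) - 104) + 43634) + 34327 = (2*((-184 + (9 + 6 - 14)) - 104)*(-204 + ((-184 + (9 + 6 - 14)) - 104)) + 43634) + 34327 = (2*((-184 + 1) - 104)*(-204 + ((-184 + 1) - 104)) + 43634) + 34327 = (2*(-183 - 104)*(-204 + (-183 - 104)) + 43634) + 34327 = (2*(-287)*(-204 - 287) + 43634) + 34327 = (2*(-287)*(-491) + 43634) + 34327 = (281834 + 43634) + 34327 = 325468 + 34327 = 359795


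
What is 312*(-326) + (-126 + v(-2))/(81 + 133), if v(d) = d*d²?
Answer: -10883251/107 ≈ -1.0171e+5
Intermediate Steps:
v(d) = d³
312*(-326) + (-126 + v(-2))/(81 + 133) = 312*(-326) + (-126 + (-2)³)/(81 + 133) = -101712 + (-126 - 8)/214 = -101712 - 134*1/214 = -101712 - 67/107 = -10883251/107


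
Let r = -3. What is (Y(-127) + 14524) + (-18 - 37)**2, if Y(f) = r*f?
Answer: 17930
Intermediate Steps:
Y(f) = -3*f
(Y(-127) + 14524) + (-18 - 37)**2 = (-3*(-127) + 14524) + (-18 - 37)**2 = (381 + 14524) + (-55)**2 = 14905 + 3025 = 17930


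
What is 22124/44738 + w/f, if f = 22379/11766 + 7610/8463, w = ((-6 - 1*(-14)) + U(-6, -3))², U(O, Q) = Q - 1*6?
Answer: 1770987276832/2079815464651 ≈ 0.85151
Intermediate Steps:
U(O, Q) = -6 + Q (U(O, Q) = Q - 6 = -6 + Q)
w = 1 (w = ((-6 - 1*(-14)) + (-6 - 3))² = ((-6 + 14) - 9)² = (8 - 9)² = (-1)² = 1)
f = 92977579/33191886 (f = 22379*(1/11766) + 7610*(1/8463) = 22379/11766 + 7610/8463 = 92977579/33191886 ≈ 2.8012)
22124/44738 + w/f = 22124/44738 + 1/(92977579/33191886) = 22124*(1/44738) + 1*(33191886/92977579) = 11062/22369 + 33191886/92977579 = 1770987276832/2079815464651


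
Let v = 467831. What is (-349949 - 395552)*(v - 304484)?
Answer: -121775351847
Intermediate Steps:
(-349949 - 395552)*(v - 304484) = (-349949 - 395552)*(467831 - 304484) = -745501*163347 = -121775351847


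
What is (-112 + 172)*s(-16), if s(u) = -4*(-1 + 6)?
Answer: -1200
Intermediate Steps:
s(u) = -20 (s(u) = -4*5 = -20)
(-112 + 172)*s(-16) = (-112 + 172)*(-20) = 60*(-20) = -1200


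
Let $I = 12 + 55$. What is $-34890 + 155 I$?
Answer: $-24505$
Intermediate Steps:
$I = 67$
$-34890 + 155 I = -34890 + 155 \cdot 67 = -34890 + 10385 = -24505$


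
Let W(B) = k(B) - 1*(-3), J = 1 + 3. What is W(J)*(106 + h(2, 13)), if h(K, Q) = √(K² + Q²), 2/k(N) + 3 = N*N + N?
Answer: 5618/17 + 53*√173/17 ≈ 371.48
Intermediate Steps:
k(N) = 2/(-3 + N + N²) (k(N) = 2/(-3 + (N*N + N)) = 2/(-3 + (N² + N)) = 2/(-3 + (N + N²)) = 2/(-3 + N + N²))
J = 4
W(B) = 3 + 2/(-3 + B + B²) (W(B) = 2/(-3 + B + B²) - 1*(-3) = 2/(-3 + B + B²) + 3 = 3 + 2/(-3 + B + B²))
W(J)*(106 + h(2, 13)) = (3 + 2/(-3 + 4 + 4²))*(106 + √(2² + 13²)) = (3 + 2/(-3 + 4 + 16))*(106 + √(4 + 169)) = (3 + 2/17)*(106 + √173) = 53*(106 + √173)/17 = 5618/17 + 53*√173/17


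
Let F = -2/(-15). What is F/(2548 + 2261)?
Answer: 2/72135 ≈ 2.7726e-5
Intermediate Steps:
F = 2/15 (F = -2*(-1/15) = 2/15 ≈ 0.13333)
F/(2548 + 2261) = (2/15)/(2548 + 2261) = (2/15)/4809 = (1/4809)*(2/15) = 2/72135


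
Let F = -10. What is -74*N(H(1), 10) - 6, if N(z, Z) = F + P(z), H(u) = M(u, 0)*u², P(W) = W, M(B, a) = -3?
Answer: 956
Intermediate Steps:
H(u) = -3*u²
N(z, Z) = -10 + z
-74*N(H(1), 10) - 6 = -74*(-10 - 3*1²) - 6 = -74*(-10 - 3*1) - 6 = -74*(-10 - 3) - 6 = -74*(-13) - 6 = 962 - 6 = 956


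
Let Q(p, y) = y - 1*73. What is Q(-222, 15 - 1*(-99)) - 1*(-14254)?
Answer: 14295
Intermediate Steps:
Q(p, y) = -73 + y (Q(p, y) = y - 73 = -73 + y)
Q(-222, 15 - 1*(-99)) - 1*(-14254) = (-73 + (15 - 1*(-99))) - 1*(-14254) = (-73 + (15 + 99)) + 14254 = (-73 + 114) + 14254 = 41 + 14254 = 14295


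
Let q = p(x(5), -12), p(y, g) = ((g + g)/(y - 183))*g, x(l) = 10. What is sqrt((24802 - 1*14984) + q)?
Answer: sqrt(293793098)/173 ≈ 99.077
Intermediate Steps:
p(y, g) = 2*g**2/(-183 + y) (p(y, g) = ((2*g)/(-183 + y))*g = (2*g/(-183 + y))*g = 2*g**2/(-183 + y))
q = -288/173 (q = 2*(-12)**2/(-183 + 10) = 2*144/(-173) = 2*144*(-1/173) = -288/173 ≈ -1.6647)
sqrt((24802 - 1*14984) + q) = sqrt((24802 - 1*14984) - 288/173) = sqrt((24802 - 14984) - 288/173) = sqrt(9818 - 288/173) = sqrt(1698226/173) = sqrt(293793098)/173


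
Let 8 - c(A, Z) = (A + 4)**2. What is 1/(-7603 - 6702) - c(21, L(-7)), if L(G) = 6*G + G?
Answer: 8826184/14305 ≈ 617.00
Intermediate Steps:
L(G) = 7*G
c(A, Z) = 8 - (4 + A)**2 (c(A, Z) = 8 - (A + 4)**2 = 8 - (4 + A)**2)
1/(-7603 - 6702) - c(21, L(-7)) = 1/(-7603 - 6702) - (8 - (4 + 21)**2) = 1/(-14305) - (8 - 1*25**2) = -1/14305 - (8 - 1*625) = -1/14305 - (8 - 625) = -1/14305 - 1*(-617) = -1/14305 + 617 = 8826184/14305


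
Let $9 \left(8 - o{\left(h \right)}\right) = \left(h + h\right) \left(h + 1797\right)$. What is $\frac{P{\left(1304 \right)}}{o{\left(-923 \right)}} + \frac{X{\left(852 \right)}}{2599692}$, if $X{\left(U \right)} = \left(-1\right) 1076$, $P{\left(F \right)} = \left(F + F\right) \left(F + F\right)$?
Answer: $\frac{9946146705451}{262158790587} \approx 37.939$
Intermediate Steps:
$o{\left(h \right)} = 8 - \frac{2 h \left(1797 + h\right)}{9}$ ($o{\left(h \right)} = 8 - \frac{\left(h + h\right) \left(h + 1797\right)}{9} = 8 - \frac{2 h \left(1797 + h\right)}{9}$)
$P{\left(F \right)} = 4 F^{2}$ ($P{\left(F \right)} = 2 F 2 F = 4 F^{2}$)
$X{\left(U \right)} = -1076$
$\frac{P{\left(1304 \right)}}{o{\left(-923 \right)}} + \frac{X{\left(852 \right)}}{2599692} = \frac{4 \cdot 1304^{2}}{8 - - \frac{1105754}{3} - \frac{2 \left(-923\right)^{2}}{9}} - \frac{1076}{2599692} = \frac{4 \cdot 1700416}{8 + \frac{1105754}{3} - \frac{1703858}{9}} - \frac{269}{649923} = \frac{6801664}{8 + \frac{1105754}{3} - \frac{1703858}{9}} - \frac{269}{649923} = \frac{6801664}{\frac{1613476}{9}} - \frac{269}{649923} = 6801664 \cdot \frac{9}{1613476} - \frac{269}{649923} = \frac{15303744}{403369} - \frac{269}{649923} = \frac{9946146705451}{262158790587}$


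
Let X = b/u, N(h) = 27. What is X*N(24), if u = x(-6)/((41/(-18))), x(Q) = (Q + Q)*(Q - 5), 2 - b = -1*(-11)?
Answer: 369/88 ≈ 4.1932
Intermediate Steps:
b = -9 (b = 2 - (-1)*(-11) = 2 - 1*11 = 2 - 11 = -9)
x(Q) = 2*Q*(-5 + Q) (x(Q) = (2*Q)*(-5 + Q) = 2*Q*(-5 + Q))
u = -2376/41 (u = (2*(-6)*(-5 - 6))/((41/(-18))) = (2*(-6)*(-11))/((41*(-1/18))) = 132/(-41/18) = 132*(-18/41) = -2376/41 ≈ -57.951)
X = 41/264 (X = -9/(-2376/41) = -9*(-41/2376) = 41/264 ≈ 0.15530)
X*N(24) = (41/264)*27 = 369/88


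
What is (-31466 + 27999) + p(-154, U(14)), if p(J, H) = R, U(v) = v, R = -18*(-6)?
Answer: -3359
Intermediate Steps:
R = 108
p(J, H) = 108
(-31466 + 27999) + p(-154, U(14)) = (-31466 + 27999) + 108 = -3467 + 108 = -3359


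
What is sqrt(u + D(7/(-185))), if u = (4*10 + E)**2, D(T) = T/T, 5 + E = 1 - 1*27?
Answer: sqrt(82) ≈ 9.0554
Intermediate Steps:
E = -31 (E = -5 + (1 - 1*27) = -5 + (1 - 27) = -5 - 26 = -31)
D(T) = 1
u = 81 (u = (4*10 - 31)**2 = (40 - 31)**2 = 9**2 = 81)
sqrt(u + D(7/(-185))) = sqrt(81 + 1) = sqrt(82)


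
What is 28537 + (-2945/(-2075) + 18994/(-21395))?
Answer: 50676520374/1775785 ≈ 28538.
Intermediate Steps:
28537 + (-2945/(-2075) + 18994/(-21395)) = 28537 + (-2945*(-1/2075) + 18994*(-1/21395)) = 28537 + (589/415 - 18994/21395) = 28537 + 943829/1775785 = 50676520374/1775785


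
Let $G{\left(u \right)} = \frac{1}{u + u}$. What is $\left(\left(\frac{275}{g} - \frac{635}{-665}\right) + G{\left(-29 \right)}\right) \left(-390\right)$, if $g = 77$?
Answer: $- \frac{968955}{551} \approx -1758.5$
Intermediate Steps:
$G{\left(u \right)} = \frac{1}{2 u}$
$\left(\left(\frac{275}{g} - \frac{635}{-665}\right) + G{\left(-29 \right)}\right) \left(-390\right) = \left(\left(\frac{275}{77} - \frac{635}{-665}\right) + \frac{1}{2 \left(-29\right)}\right) \left(-390\right) = \left(\left(275 \cdot \frac{1}{77} - - \frac{127}{133}\right) + \frac{1}{2} \left(- \frac{1}{29}\right)\right) \left(-390\right) = \left(\left(\frac{25}{7} + \frac{127}{133}\right) - \frac{1}{58}\right) \left(-390\right) = \left(\frac{86}{19} - \frac{1}{58}\right) \left(-390\right) = \frac{4969}{1102} \left(-390\right) = - \frac{968955}{551}$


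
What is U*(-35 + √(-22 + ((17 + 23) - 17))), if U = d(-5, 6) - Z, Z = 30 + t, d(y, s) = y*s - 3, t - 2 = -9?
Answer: 1904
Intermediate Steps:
t = -7 (t = 2 - 9 = -7)
d(y, s) = -3 + s*y (d(y, s) = s*y - 3 = -3 + s*y)
Z = 23 (Z = 30 - 7 = 23)
U = -56 (U = (-3 + 6*(-5)) - 1*23 = (-3 - 30) - 23 = -33 - 23 = -56)
U*(-35 + √(-22 + ((17 + 23) - 17))) = -56*(-35 + √(-22 + ((17 + 23) - 17))) = -56*(-35 + √(-22 + (40 - 17))) = -56*(-35 + √(-22 + 23)) = -56*(-35 + √1) = -56*(-35 + 1) = -56*(-34) = 1904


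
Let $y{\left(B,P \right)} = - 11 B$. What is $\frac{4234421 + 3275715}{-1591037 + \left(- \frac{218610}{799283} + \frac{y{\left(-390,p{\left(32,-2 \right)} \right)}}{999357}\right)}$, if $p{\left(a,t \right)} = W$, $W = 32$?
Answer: $- \frac{1999621426978370072}{423623781865362949} \approx -4.7203$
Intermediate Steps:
$p{\left(a,t \right)} = 32$
$\frac{4234421 + 3275715}{-1591037 + \left(- \frac{218610}{799283} + \frac{y{\left(-390,p{\left(32,-2 \right)} \right)}}{999357}\right)} = \frac{4234421 + 3275715}{-1591037 - \left(\frac{218610}{799283} - \frac{\left(-11\right) \left(-390\right)}{999357}\right)} = \frac{7510136}{-1591037 + \left(\left(-218610\right) \frac{1}{799283} + 4290 \cdot \frac{1}{999357}\right)} = \frac{7510136}{-1591037 + \left(- \frac{218610}{799283} + \frac{1430}{333119}\right)} = \frac{7510136}{-1591037 - \frac{71680169900}{266256353677}} = \frac{7510136}{- \frac{423623781865362949}{266256353677}} = 7510136 \left(- \frac{266256353677}{423623781865362949}\right) = - \frac{1999621426978370072}{423623781865362949}$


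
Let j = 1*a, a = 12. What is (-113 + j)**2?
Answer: 10201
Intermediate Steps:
j = 12 (j = 1*12 = 12)
(-113 + j)**2 = (-113 + 12)**2 = (-101)**2 = 10201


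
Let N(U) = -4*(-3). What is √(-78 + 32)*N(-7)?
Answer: 12*I*√46 ≈ 81.388*I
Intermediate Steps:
N(U) = 12
√(-78 + 32)*N(-7) = √(-78 + 32)*12 = √(-46)*12 = (I*√46)*12 = 12*I*√46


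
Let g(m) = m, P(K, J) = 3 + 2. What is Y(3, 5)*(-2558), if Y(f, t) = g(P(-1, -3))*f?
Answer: -38370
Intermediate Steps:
P(K, J) = 5
Y(f, t) = 5*f
Y(3, 5)*(-2558) = (5*3)*(-2558) = 15*(-2558) = -38370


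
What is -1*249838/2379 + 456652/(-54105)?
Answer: -1622651122/14301755 ≈ -113.46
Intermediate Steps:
-1*249838/2379 + 456652/(-54105) = -249838*1/2379 + 456652*(-1/54105) = -249838/2379 - 456652/54105 = -1622651122/14301755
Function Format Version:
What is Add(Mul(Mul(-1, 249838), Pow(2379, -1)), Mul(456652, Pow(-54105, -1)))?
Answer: Rational(-1622651122, 14301755) ≈ -113.46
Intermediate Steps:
Add(Mul(Mul(-1, 249838), Pow(2379, -1)), Mul(456652, Pow(-54105, -1))) = Add(Mul(-249838, Rational(1, 2379)), Mul(456652, Rational(-1, 54105))) = Add(Rational(-249838, 2379), Rational(-456652, 54105)) = Rational(-1622651122, 14301755)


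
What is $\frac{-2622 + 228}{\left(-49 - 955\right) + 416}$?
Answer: $\frac{57}{14} \approx 4.0714$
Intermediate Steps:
$\frac{-2622 + 228}{\left(-49 - 955\right) + 416} = - \frac{2394}{\left(-49 - 955\right) + 416} = - \frac{2394}{-1004 + 416} = - \frac{2394}{-588} = \left(-2394\right) \left(- \frac{1}{588}\right) = \frac{57}{14}$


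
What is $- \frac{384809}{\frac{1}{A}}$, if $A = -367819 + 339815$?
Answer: $10776191236$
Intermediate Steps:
$A = -28004$
$- \frac{384809}{\frac{1}{A}} = - \frac{384809}{\frac{1}{-28004}} = - \frac{384809}{- \frac{1}{28004}} = \left(-384809\right) \left(-28004\right) = 10776191236$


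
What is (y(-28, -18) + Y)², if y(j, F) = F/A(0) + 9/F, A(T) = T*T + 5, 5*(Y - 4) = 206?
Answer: 168921/100 ≈ 1689.2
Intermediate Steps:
Y = 226/5 (Y = 4 + (⅕)*206 = 4 + 206/5 = 226/5 ≈ 45.200)
A(T) = 5 + T² (A(T) = T² + 5 = 5 + T²)
y(j, F) = 9/F + F/5 (y(j, F) = F/(5 + 0²) + 9/F = F/(5 + 0) + 9/F = F/5 + 9/F = 9/F + F/5)
(y(-28, -18) + Y)² = ((9/(-18) + (⅕)*(-18)) + 226/5)² = ((9*(-1/18) - 18/5) + 226/5)² = ((-½ - 18/5) + 226/5)² = (-41/10 + 226/5)² = (411/10)² = 168921/100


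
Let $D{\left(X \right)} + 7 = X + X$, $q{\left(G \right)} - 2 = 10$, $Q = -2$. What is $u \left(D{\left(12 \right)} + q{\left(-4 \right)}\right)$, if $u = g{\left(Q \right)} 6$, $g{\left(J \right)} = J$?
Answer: $-348$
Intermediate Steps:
$q{\left(G \right)} = 12$ ($q{\left(G \right)} = 2 + 10 = 12$)
$u = -12$ ($u = \left(-2\right) 6 = -12$)
$D{\left(X \right)} = -7 + 2 X$ ($D{\left(X \right)} = -7 + \left(X + X\right) = -7 + 2 X$)
$u \left(D{\left(12 \right)} + q{\left(-4 \right)}\right) = - 12 \left(\left(-7 + 2 \cdot 12\right) + 12\right) = - 12 \left(\left(-7 + 24\right) + 12\right) = - 12 \left(17 + 12\right) = \left(-12\right) 29 = -348$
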